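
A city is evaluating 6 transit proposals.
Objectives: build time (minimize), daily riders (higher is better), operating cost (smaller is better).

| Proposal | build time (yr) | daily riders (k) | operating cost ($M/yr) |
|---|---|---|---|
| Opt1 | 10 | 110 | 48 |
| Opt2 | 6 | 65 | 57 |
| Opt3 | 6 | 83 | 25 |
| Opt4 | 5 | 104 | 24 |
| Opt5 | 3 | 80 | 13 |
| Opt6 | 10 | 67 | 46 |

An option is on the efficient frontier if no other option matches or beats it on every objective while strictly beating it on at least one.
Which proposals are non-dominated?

Opt1, Opt4, Opt5

Opt1: not dominated (best daily riders).
Opt2: dominated by Opt3 (build time 6≤6, daily riders 83≥65, operating cost 25≤57).
Opt3: dominated by Opt4 (build time 5≤6, daily riders 104≥83, operating cost 24≤25).
Opt4: not dominated.
Opt5: not dominated (best build time).
Opt6: dominated by Opt3 (build time 6≤10, daily riders 83≥67, operating cost 25≤46).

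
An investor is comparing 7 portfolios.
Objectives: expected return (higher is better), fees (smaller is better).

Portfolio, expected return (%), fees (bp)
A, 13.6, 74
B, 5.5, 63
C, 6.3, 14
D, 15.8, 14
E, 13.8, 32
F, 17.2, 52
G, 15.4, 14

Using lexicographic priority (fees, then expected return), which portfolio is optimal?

First minimize fees: best is 14, kept {C, D, G}.
Then maximize expected return: best is 15.8, kept {D}.

D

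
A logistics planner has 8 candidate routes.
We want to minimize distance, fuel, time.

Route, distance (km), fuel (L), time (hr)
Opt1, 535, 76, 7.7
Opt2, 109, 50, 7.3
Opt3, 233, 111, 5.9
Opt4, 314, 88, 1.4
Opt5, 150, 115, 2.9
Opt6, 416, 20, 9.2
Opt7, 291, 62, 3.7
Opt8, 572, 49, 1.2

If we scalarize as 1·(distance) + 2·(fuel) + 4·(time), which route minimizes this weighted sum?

Opt2

Opt1: 1·535 + 2·76 + 4·7.7 = 717.8
Opt2: 1·109 + 2·50 + 4·7.3 = 238.2
Opt3: 1·233 + 2·111 + 4·5.9 = 478.6
Opt4: 1·314 + 2·88 + 4·1.4 = 495.6
Opt5: 1·150 + 2·115 + 4·2.9 = 391.6
Opt6: 1·416 + 2·20 + 4·9.2 = 492.8
Opt7: 1·291 + 2·62 + 4·3.7 = 429.8
Opt8: 1·572 + 2·49 + 4·1.2 = 674.8
Lowest: Opt2 at 238.2.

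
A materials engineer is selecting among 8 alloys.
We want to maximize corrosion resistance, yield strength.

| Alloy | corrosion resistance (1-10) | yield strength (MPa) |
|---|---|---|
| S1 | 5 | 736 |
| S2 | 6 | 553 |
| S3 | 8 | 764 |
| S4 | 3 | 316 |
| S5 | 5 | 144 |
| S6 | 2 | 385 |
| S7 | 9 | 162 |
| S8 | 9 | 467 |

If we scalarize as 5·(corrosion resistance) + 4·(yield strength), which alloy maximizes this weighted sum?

S3

S1: 5·5 + 4·736 = 2969
S2: 5·6 + 4·553 = 2242
S3: 5·8 + 4·764 = 3096
S4: 5·3 + 4·316 = 1279
S5: 5·5 + 4·144 = 601
S6: 5·2 + 4·385 = 1550
S7: 5·9 + 4·162 = 693
S8: 5·9 + 4·467 = 1913
Highest: S3 at 3096.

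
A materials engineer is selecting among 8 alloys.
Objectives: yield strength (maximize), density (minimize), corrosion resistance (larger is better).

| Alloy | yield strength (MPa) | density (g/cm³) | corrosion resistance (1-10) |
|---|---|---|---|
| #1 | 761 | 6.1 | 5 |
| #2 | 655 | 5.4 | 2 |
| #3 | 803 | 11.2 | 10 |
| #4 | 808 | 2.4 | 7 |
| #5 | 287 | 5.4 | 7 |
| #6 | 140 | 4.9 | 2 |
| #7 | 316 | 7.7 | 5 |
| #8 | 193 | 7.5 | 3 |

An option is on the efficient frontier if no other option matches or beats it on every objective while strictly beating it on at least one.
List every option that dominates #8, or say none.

#1, #4, #5

#1: yield strength 761≥193, density 6.1≤7.5, corrosion resistance 5≥3 — dominates #8.
#4: yield strength 808≥193, density 2.4≤7.5, corrosion resistance 7≥3 — dominates #8.
#5: yield strength 287≥193, density 5.4≤7.5, corrosion resistance 7≥3 — dominates #8.
Others (#2, #3, #6, #7) are each worse than #8 on at least one objective.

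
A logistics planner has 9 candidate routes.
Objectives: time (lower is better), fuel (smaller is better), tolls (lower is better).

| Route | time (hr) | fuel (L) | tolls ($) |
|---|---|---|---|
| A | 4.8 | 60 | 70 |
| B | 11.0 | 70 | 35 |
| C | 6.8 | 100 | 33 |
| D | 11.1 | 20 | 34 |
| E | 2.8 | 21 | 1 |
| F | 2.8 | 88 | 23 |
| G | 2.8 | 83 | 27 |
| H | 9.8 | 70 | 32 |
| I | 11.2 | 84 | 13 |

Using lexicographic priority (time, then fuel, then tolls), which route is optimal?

First minimize time: best is 2.8, kept {E, F, G}.
Then minimize fuel: best is 21, kept {E}.

E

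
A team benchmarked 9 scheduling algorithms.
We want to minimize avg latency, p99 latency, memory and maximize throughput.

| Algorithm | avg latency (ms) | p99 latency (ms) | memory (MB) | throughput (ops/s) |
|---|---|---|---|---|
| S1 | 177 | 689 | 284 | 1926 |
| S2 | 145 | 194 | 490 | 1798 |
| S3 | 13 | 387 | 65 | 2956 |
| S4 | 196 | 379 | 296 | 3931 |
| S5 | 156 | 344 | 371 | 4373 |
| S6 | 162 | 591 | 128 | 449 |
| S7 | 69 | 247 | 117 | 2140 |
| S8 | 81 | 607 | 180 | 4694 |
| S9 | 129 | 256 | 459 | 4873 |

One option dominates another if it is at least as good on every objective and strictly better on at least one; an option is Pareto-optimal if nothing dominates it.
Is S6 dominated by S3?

S3 vs S6: avg latency 13≤162, p99 latency 387≤591, memory 65≤128, throughput 2956≥449 — S3 is at least as good on every objective with at least one strict improvement.

Yes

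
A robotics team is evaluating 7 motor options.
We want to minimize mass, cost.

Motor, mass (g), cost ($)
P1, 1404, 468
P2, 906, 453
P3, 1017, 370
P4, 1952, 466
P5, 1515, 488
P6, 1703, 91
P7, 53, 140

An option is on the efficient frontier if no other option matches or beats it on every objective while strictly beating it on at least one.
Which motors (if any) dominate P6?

P1: worse on cost (468 vs 91).
P2: worse on cost (453 vs 91).
P3: worse on cost (370 vs 91).
P4: worse on mass (1952 vs 1703).
P5: worse on cost (488 vs 91).
P7: worse on cost (140 vs 91).
No option dominates P6.

none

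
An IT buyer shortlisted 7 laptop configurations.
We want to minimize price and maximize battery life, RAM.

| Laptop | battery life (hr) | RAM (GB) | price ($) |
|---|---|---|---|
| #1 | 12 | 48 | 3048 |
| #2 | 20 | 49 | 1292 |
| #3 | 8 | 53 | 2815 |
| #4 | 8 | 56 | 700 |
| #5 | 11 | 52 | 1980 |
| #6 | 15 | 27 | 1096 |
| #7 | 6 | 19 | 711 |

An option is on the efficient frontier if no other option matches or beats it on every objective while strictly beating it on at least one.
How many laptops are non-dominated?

4

#1: dominated by #2 (battery life 20≥12, RAM 49≥48, price 1292≤3048).
#2: not dominated (best battery life).
#3: dominated by #4 (battery life 8≥8, RAM 56≥53, price 700≤2815).
#4: not dominated (best RAM).
#5: not dominated.
#6: not dominated.
#7: dominated by #4 (battery life 8≥6, RAM 56≥19, price 700≤711).
Pareto-optimal: #2, #4, #5, #6 → 4.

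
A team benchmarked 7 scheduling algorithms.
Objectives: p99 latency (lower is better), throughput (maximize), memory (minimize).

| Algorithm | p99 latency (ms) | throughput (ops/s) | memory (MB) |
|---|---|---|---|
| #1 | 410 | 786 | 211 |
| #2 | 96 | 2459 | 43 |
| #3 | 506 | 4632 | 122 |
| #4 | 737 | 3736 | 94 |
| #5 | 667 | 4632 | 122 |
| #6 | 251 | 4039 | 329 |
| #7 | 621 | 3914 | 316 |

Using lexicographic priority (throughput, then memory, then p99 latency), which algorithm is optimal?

First maximize throughput: best is 4632, kept {#3, #5}.
Then minimize memory: best is 122, kept {#3, #5}.
Then minimize p99 latency: best is 506, kept {#3}.

#3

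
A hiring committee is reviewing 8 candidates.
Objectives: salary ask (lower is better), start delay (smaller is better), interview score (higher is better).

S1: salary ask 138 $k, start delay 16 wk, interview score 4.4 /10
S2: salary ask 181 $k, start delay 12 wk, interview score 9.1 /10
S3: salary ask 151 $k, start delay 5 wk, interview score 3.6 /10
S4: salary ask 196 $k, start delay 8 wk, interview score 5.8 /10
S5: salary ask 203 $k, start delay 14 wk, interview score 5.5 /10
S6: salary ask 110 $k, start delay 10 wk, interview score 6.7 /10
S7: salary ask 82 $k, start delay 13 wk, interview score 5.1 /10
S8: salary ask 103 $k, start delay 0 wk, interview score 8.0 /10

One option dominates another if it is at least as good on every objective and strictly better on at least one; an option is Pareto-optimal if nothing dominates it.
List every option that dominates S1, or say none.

S6, S7, S8

S6: salary ask 110≤138, start delay 10≤16, interview score 6.7≥4.4 — dominates S1.
S7: salary ask 82≤138, start delay 13≤16, interview score 5.1≥4.4 — dominates S1.
S8: salary ask 103≤138, start delay 0≤16, interview score 8.0≥4.4 — dominates S1.
Others (S2, S3, S4, S5) are each worse than S1 on at least one objective.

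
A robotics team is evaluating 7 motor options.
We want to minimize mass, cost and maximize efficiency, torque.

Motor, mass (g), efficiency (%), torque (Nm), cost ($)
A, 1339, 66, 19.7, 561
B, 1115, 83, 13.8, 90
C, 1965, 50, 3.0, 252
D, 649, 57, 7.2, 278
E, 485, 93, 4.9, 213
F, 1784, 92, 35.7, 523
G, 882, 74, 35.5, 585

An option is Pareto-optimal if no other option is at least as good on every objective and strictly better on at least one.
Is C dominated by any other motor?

Yes

B vs C: mass 1115≤1965, efficiency 83≥50, torque 13.8≥3.0, cost 90≤252 — B is at least as good on every objective and strictly better on at least one, so B dominates C.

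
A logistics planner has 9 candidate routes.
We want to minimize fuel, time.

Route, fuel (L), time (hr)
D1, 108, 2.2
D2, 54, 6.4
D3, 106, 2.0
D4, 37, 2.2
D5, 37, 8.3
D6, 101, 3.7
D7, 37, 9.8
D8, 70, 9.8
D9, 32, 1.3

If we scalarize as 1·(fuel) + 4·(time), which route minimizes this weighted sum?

D1: 1·108 + 4·2.2 = 116.8
D2: 1·54 + 4·6.4 = 79.6
D3: 1·106 + 4·2.0 = 114.0
D4: 1·37 + 4·2.2 = 45.8
D5: 1·37 + 4·8.3 = 70.2
D6: 1·101 + 4·3.7 = 115.8
D7: 1·37 + 4·9.8 = 76.2
D8: 1·70 + 4·9.8 = 109.2
D9: 1·32 + 4·1.3 = 37.2
Lowest: D9 at 37.2.

D9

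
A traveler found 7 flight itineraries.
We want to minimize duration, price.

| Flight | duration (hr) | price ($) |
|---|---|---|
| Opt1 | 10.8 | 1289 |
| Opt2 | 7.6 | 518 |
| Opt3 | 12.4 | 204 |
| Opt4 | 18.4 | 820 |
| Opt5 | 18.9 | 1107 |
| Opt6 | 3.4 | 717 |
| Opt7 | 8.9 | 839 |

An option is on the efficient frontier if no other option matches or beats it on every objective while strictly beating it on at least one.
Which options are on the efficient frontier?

Opt2, Opt3, Opt6

Opt1: dominated by Opt2 (duration 7.6≤10.8, price 518≤1289).
Opt2: not dominated.
Opt3: not dominated (best price).
Opt4: dominated by Opt2 (duration 7.6≤18.4, price 518≤820).
Opt5: dominated by Opt2 (duration 7.6≤18.9, price 518≤1107).
Opt6: not dominated (best duration).
Opt7: dominated by Opt2 (duration 7.6≤8.9, price 518≤839).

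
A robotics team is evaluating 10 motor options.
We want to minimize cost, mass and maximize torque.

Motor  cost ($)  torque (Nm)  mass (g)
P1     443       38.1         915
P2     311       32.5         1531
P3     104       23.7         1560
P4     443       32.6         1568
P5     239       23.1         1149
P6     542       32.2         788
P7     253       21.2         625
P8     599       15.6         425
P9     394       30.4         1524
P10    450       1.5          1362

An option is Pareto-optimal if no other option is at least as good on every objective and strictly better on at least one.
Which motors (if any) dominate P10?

P1: cost 443≤450, torque 38.1≥1.5, mass 915≤1362 — dominates P10.
P5: cost 239≤450, torque 23.1≥1.5, mass 1149≤1362 — dominates P10.
P7: cost 253≤450, torque 21.2≥1.5, mass 625≤1362 — dominates P10.
Others (P2, P3, P4, P6, P8, P9) are each worse than P10 on at least one objective.

P1, P5, P7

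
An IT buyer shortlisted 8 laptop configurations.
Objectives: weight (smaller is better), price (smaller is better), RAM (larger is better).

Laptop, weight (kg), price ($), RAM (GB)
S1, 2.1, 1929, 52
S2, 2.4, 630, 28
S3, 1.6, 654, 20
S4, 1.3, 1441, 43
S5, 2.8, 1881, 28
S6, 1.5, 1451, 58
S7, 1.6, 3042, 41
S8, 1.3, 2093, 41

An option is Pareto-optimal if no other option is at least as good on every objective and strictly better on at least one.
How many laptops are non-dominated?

4

S1: dominated by S6 (weight 1.5≤2.1, price 1451≤1929, RAM 58≥52).
S2: not dominated (best price).
S3: not dominated.
S4: not dominated.
S5: dominated by S2 (weight 2.4≤2.8, price 630≤1881, RAM 28≥28).
S6: not dominated (best RAM).
S7: dominated by S4 (weight 1.3≤1.6, price 1441≤3042, RAM 43≥41).
S8: dominated by S4 (weight 1.3≤1.3, price 1441≤2093, RAM 43≥41).
Pareto-optimal: S2, S3, S4, S6 → 4.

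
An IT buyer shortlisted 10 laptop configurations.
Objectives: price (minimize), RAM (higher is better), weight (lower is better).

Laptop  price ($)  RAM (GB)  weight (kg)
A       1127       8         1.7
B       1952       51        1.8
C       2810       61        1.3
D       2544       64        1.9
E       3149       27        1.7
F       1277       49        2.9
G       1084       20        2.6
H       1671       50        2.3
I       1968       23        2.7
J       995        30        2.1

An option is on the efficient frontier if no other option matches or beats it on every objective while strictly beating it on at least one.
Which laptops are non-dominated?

A, B, C, D, F, H, J

A: not dominated.
B: not dominated.
C: not dominated (best weight).
D: not dominated (best RAM).
E: dominated by C (price 2810≤3149, RAM 61≥27, weight 1.3≤1.7).
F: not dominated.
G: dominated by J (price 995≤1084, RAM 30≥20, weight 2.1≤2.6).
H: not dominated.
I: dominated by B (price 1952≤1968, RAM 51≥23, weight 1.8≤2.7).
J: not dominated (best price).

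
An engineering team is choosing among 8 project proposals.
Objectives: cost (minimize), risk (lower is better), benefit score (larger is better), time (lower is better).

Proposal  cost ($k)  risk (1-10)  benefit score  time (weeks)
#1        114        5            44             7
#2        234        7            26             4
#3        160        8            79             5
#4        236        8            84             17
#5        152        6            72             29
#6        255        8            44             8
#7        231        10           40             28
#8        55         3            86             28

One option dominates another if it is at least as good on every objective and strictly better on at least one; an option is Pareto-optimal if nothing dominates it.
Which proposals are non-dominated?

#1: not dominated.
#2: not dominated (best time).
#3: not dominated.
#4: not dominated.
#5: dominated by #8 (cost 55≤152, risk 3≤6, benefit score 86≥72, time 28≤29).
#6: dominated by #1 (cost 114≤255, risk 5≤8, benefit score 44≥44, time 7≤8).
#7: dominated by #1 (cost 114≤231, risk 5≤10, benefit score 44≥40, time 7≤28).
#8: not dominated (best cost).

#1, #2, #3, #4, #8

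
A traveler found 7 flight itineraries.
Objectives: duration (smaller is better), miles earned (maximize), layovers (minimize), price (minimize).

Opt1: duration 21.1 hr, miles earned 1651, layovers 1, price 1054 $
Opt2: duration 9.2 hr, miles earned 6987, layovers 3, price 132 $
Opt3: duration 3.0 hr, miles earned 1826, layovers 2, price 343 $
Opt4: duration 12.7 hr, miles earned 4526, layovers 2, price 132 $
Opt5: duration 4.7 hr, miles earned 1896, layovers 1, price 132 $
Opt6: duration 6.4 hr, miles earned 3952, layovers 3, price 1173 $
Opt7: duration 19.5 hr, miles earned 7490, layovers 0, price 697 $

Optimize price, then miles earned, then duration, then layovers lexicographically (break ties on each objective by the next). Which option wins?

Opt2

First minimize price: best is 132, kept {Opt2, Opt4, Opt5}.
Then maximize miles earned: best is 6987, kept {Opt2}.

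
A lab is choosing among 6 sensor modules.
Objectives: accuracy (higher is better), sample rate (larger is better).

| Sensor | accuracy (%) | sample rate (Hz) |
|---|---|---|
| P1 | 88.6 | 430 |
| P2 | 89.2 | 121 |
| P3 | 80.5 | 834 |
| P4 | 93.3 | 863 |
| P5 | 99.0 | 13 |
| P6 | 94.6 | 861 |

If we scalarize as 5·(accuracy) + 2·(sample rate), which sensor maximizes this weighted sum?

P6

P1: 5·88.6 + 2·430 = 1303.0
P2: 5·89.2 + 2·121 = 688.0
P3: 5·80.5 + 2·834 = 2070.5
P4: 5·93.3 + 2·863 = 2192.5
P5: 5·99.0 + 2·13 = 521.0
P6: 5·94.6 + 2·861 = 2195.0
Highest: P6 at 2195.0.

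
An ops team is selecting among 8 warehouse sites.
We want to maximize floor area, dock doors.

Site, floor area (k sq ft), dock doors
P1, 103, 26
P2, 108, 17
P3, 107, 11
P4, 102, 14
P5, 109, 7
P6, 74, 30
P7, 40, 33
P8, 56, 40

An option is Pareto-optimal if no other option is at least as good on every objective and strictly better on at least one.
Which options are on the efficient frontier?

P1, P2, P5, P6, P8

P1: not dominated.
P2: not dominated.
P3: dominated by P2 (floor area 108≥107, dock doors 17≥11).
P4: dominated by P1 (floor area 103≥102, dock doors 26≥14).
P5: not dominated (best floor area).
P6: not dominated.
P7: dominated by P8 (floor area 56≥40, dock doors 40≥33).
P8: not dominated (best dock doors).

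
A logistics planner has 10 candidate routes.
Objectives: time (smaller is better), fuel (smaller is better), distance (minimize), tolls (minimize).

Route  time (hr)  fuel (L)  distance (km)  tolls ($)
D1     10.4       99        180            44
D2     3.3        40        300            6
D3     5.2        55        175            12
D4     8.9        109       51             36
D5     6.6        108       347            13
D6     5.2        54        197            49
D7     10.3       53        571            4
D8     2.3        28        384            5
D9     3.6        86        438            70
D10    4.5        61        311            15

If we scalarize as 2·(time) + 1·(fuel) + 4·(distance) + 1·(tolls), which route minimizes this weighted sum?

D1: 2·10.4 + 1·99 + 4·180 + 1·44 = 883.8
D2: 2·3.3 + 1·40 + 4·300 + 1·6 = 1252.6
D3: 2·5.2 + 1·55 + 4·175 + 1·12 = 777.4
D4: 2·8.9 + 1·109 + 4·51 + 1·36 = 366.8
D5: 2·6.6 + 1·108 + 4·347 + 1·13 = 1522.2
D6: 2·5.2 + 1·54 + 4·197 + 1·49 = 901.4
D7: 2·10.3 + 1·53 + 4·571 + 1·4 = 2361.6
D8: 2·2.3 + 1·28 + 4·384 + 1·5 = 1573.6
D9: 2·3.6 + 1·86 + 4·438 + 1·70 = 1915.2
D10: 2·4.5 + 1·61 + 4·311 + 1·15 = 1329.0
Lowest: D4 at 366.8.

D4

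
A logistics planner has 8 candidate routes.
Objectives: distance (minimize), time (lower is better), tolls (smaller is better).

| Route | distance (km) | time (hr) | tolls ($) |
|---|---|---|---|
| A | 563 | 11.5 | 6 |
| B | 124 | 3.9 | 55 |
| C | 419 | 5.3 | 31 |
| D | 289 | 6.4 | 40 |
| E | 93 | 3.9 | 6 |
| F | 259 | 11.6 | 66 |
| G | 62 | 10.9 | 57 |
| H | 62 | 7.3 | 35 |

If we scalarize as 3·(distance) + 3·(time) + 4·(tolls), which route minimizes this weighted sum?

A: 3·563 + 3·11.5 + 4·6 = 1747.5
B: 3·124 + 3·3.9 + 4·55 = 603.7
C: 3·419 + 3·5.3 + 4·31 = 1396.9
D: 3·289 + 3·6.4 + 4·40 = 1046.2
E: 3·93 + 3·3.9 + 4·6 = 314.7
F: 3·259 + 3·11.6 + 4·66 = 1075.8
G: 3·62 + 3·10.9 + 4·57 = 446.7
H: 3·62 + 3·7.3 + 4·35 = 347.9
Lowest: E at 314.7.

E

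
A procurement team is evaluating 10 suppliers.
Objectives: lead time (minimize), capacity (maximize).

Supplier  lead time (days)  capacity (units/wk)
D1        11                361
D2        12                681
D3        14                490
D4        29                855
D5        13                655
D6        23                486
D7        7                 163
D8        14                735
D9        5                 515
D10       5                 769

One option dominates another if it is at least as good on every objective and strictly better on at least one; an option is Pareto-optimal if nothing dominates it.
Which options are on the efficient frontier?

D4, D10

D1: dominated by D9 (lead time 5≤11, capacity 515≥361).
D2: dominated by D10 (lead time 5≤12, capacity 769≥681).
D3: dominated by D2 (lead time 12≤14, capacity 681≥490).
D4: not dominated (best capacity).
D5: dominated by D2 (lead time 12≤13, capacity 681≥655).
D6: dominated by D2 (lead time 12≤23, capacity 681≥486).
D7: dominated by D9 (lead time 5≤7, capacity 515≥163).
D8: dominated by D10 (lead time 5≤14, capacity 769≥735).
D9: dominated by D10 (lead time 5≤5, capacity 769≥515).
D10: not dominated.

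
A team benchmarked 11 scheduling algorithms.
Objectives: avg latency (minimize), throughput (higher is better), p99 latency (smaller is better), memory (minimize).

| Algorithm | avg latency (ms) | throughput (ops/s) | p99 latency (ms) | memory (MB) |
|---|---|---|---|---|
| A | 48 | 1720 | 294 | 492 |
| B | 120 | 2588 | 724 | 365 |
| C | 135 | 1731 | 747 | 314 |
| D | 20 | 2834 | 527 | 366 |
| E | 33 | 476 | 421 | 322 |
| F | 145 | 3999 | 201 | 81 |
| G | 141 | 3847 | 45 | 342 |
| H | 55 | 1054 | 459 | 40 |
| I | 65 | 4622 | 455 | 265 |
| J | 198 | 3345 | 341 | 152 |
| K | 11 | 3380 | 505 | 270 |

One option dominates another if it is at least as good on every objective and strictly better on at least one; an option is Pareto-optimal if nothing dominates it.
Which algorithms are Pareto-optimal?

A, E, F, G, H, I, K

A: not dominated.
B: dominated by I (avg latency 65≤120, throughput 4622≥2588, p99 latency 455≤724, memory 265≤365).
C: dominated by I (avg latency 65≤135, throughput 4622≥1731, p99 latency 455≤747, memory 265≤314).
D: dominated by K (avg latency 11≤20, throughput 3380≥2834, p99 latency 505≤527, memory 270≤366).
E: not dominated.
F: not dominated.
G: not dominated (best p99 latency).
H: not dominated (best memory).
I: not dominated (best throughput).
J: dominated by F (avg latency 145≤198, throughput 3999≥3345, p99 latency 201≤341, memory 81≤152).
K: not dominated (best avg latency).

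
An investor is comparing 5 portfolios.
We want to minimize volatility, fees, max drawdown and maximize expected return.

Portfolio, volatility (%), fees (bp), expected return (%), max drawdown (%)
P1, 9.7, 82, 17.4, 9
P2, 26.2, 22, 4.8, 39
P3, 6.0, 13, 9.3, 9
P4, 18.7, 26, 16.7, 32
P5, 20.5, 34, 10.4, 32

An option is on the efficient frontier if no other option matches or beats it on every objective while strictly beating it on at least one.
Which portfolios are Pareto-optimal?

P1: not dominated (best expected return).
P2: dominated by P3 (volatility 6.0≤26.2, fees 13≤22, expected return 9.3≥4.8, max drawdown 9≤39).
P3: not dominated (best volatility).
P4: not dominated.
P5: dominated by P4 (volatility 18.7≤20.5, fees 26≤34, expected return 16.7≥10.4, max drawdown 32≤32).

P1, P3, P4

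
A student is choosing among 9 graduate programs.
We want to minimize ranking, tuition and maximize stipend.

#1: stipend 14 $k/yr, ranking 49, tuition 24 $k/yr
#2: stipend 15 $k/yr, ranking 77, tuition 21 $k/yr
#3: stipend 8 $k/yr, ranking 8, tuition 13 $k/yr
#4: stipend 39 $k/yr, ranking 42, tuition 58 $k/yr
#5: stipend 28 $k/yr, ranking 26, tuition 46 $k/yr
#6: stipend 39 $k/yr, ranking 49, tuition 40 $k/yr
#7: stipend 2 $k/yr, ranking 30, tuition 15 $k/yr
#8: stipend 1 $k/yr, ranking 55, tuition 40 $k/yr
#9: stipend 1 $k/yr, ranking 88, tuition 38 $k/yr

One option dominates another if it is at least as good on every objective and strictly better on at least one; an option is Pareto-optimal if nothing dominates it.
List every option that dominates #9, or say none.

#1: stipend 14≥1, ranking 49≤88, tuition 24≤38 — dominates #9.
#2: stipend 15≥1, ranking 77≤88, tuition 21≤38 — dominates #9.
#3: stipend 8≥1, ranking 8≤88, tuition 13≤38 — dominates #9.
#7: stipend 2≥1, ranking 30≤88, tuition 15≤38 — dominates #9.
Others (#4, #5, #6, #8) are each worse than #9 on at least one objective.

#1, #2, #3, #7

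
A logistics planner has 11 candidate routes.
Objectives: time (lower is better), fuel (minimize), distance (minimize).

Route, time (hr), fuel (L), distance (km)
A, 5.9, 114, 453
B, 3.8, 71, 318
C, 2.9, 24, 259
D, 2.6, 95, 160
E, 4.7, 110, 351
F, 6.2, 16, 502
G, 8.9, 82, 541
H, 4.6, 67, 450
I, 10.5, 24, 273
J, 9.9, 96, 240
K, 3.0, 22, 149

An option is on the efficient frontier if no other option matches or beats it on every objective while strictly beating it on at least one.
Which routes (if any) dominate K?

A: worse on time (5.9 vs 3.0).
B: worse on time (3.8 vs 3.0).
C: worse on fuel (24 vs 22).
D: worse on fuel (95 vs 22).
E: worse on time (4.7 vs 3.0).
F: worse on time (6.2 vs 3.0).
G: worse on time (8.9 vs 3.0).
H: worse on time (4.6 vs 3.0).
I: worse on time (10.5 vs 3.0).
J: worse on time (9.9 vs 3.0).
No option dominates K.

none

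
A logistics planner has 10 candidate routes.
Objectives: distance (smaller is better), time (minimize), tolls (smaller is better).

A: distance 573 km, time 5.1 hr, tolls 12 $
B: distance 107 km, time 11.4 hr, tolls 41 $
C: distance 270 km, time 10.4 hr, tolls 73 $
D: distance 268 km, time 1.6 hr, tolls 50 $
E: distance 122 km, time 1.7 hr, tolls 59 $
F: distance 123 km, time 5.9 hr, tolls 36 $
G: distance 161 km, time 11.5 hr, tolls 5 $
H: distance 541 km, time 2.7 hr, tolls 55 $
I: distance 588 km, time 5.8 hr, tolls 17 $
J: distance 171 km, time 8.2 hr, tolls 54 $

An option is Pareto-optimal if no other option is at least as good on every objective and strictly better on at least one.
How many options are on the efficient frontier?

A: not dominated.
B: not dominated (best distance).
C: dominated by D (distance 268≤270, time 1.6≤10.4, tolls 50≤73).
D: not dominated (best time).
E: not dominated.
F: not dominated.
G: not dominated (best tolls).
H: dominated by D (distance 268≤541, time 1.6≤2.7, tolls 50≤55).
I: dominated by A (distance 573≤588, time 5.1≤5.8, tolls 12≤17).
J: dominated by F (distance 123≤171, time 5.9≤8.2, tolls 36≤54).
Pareto-optimal: A, B, D, E, F, G → 6.

6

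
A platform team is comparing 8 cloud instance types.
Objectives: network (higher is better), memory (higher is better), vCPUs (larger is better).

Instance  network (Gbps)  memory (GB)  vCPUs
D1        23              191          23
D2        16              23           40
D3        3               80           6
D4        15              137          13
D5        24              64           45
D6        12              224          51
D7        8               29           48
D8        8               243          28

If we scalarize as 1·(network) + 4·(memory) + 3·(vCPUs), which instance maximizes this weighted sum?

D1: 1·23 + 4·191 + 3·23 = 856
D2: 1·16 + 4·23 + 3·40 = 228
D3: 1·3 + 4·80 + 3·6 = 341
D4: 1·15 + 4·137 + 3·13 = 602
D5: 1·24 + 4·64 + 3·45 = 415
D6: 1·12 + 4·224 + 3·51 = 1061
D7: 1·8 + 4·29 + 3·48 = 268
D8: 1·8 + 4·243 + 3·28 = 1064
Highest: D8 at 1064.

D8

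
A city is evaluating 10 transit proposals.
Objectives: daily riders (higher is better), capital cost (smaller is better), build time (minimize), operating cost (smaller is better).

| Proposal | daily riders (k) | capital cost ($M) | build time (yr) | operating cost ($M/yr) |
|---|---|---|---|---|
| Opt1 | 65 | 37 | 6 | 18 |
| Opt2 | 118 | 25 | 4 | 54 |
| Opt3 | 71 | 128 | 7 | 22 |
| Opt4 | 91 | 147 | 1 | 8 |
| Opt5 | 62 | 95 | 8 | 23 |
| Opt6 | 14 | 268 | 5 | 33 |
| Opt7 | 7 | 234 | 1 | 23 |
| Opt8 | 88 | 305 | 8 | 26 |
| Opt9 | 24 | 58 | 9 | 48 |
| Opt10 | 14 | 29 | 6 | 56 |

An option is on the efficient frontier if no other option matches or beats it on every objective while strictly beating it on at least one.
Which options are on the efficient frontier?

Opt1, Opt2, Opt3, Opt4

Opt1: not dominated.
Opt2: not dominated (best daily riders).
Opt3: not dominated.
Opt4: not dominated (best operating cost).
Opt5: dominated by Opt1 (daily riders 65≥62, capital cost 37≤95, build time 6≤8, operating cost 18≤23).
Opt6: dominated by Opt4 (daily riders 91≥14, capital cost 147≤268, build time 1≤5, operating cost 8≤33).
Opt7: dominated by Opt4 (daily riders 91≥7, capital cost 147≤234, build time 1≤1, operating cost 8≤23).
Opt8: dominated by Opt4 (daily riders 91≥88, capital cost 147≤305, build time 1≤8, operating cost 8≤26).
Opt9: dominated by Opt1 (daily riders 65≥24, capital cost 37≤58, build time 6≤9, operating cost 18≤48).
Opt10: dominated by Opt2 (daily riders 118≥14, capital cost 25≤29, build time 4≤6, operating cost 54≤56).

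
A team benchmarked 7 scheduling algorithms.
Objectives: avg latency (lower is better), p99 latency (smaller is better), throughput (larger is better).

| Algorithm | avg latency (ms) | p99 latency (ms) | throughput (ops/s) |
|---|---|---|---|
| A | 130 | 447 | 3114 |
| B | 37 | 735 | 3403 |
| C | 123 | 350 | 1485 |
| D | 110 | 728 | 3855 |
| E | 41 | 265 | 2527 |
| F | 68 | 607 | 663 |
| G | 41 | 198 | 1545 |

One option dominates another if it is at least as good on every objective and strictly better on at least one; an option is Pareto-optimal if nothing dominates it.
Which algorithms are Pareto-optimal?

A: not dominated.
B: not dominated (best avg latency).
C: dominated by E (avg latency 41≤123, p99 latency 265≤350, throughput 2527≥1485).
D: not dominated (best throughput).
E: not dominated.
F: dominated by E (avg latency 41≤68, p99 latency 265≤607, throughput 2527≥663).
G: not dominated (best p99 latency).

A, B, D, E, G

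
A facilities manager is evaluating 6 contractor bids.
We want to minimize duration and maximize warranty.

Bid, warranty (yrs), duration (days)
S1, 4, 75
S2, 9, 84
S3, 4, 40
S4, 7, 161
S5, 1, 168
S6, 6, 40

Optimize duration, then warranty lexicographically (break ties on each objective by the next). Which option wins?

First minimize duration: best is 40, kept {S3, S6}.
Then maximize warranty: best is 6, kept {S6}.

S6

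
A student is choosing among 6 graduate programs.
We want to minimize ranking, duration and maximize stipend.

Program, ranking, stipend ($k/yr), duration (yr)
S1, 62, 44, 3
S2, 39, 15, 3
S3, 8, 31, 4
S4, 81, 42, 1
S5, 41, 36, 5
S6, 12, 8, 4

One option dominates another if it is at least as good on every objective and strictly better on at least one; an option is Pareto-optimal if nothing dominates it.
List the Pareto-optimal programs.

S1, S2, S3, S4, S5

S1: not dominated (best stipend).
S2: not dominated.
S3: not dominated (best ranking).
S4: not dominated (best duration).
S5: not dominated.
S6: dominated by S3 (ranking 8≤12, stipend 31≥8, duration 4≤4).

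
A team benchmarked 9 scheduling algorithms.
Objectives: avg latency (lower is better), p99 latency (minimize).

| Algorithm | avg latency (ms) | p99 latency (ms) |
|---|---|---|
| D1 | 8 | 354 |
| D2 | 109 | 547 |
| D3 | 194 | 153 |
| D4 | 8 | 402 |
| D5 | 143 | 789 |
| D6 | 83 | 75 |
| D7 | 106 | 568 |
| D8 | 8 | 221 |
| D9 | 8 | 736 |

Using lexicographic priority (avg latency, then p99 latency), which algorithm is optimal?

D8

First minimize avg latency: best is 8, kept {D1, D4, D8, D9}.
Then minimize p99 latency: best is 221, kept {D8}.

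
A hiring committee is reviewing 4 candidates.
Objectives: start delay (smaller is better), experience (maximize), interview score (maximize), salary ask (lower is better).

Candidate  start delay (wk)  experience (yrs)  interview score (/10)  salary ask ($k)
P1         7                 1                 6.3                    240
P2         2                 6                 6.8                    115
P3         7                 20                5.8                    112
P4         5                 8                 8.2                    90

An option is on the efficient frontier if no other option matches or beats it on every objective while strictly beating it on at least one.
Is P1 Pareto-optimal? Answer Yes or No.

No

P2 vs P1: start delay 2≤7, experience 6≥1, interview score 6.8≥6.3, salary ask 115≤240 — P2 is at least as good on every objective and strictly better on at least one, so P2 dominates P1.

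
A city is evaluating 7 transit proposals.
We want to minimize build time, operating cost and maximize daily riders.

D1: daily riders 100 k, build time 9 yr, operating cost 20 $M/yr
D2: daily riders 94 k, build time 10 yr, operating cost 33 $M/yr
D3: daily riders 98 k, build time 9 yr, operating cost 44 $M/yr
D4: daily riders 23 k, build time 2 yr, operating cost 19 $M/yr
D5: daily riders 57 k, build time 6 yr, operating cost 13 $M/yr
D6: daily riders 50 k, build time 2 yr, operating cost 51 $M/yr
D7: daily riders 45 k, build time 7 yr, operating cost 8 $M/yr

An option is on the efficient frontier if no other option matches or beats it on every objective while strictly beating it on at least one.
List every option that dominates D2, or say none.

D1: daily riders 100≥94, build time 9≤10, operating cost 20≤33 — dominates D2.
Others (D3, D4, D5, D6, D7) are each worse than D2 on at least one objective.

D1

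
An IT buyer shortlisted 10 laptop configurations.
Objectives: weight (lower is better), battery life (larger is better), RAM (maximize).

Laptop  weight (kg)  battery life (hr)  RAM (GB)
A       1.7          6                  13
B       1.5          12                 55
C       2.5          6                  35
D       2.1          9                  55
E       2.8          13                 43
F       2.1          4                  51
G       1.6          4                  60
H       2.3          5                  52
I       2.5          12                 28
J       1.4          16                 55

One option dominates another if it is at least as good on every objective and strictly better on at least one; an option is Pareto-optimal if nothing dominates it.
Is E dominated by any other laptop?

Yes

J vs E: weight 1.4≤2.8, battery life 16≥13, RAM 55≥43 — J is at least as good on every objective and strictly better on at least one, so J dominates E.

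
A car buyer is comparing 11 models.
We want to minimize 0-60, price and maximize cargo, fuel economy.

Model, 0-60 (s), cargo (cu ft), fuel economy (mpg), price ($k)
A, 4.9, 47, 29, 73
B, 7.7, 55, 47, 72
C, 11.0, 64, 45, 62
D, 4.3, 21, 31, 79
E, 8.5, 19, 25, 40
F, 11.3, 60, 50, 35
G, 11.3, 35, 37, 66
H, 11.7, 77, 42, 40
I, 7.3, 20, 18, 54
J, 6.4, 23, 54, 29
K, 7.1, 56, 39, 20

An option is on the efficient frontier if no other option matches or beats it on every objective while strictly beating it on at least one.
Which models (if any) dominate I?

J, K

J: 0-60 6.4≤7.3, cargo 23≥20, fuel economy 54≥18, price 29≤54 — dominates I.
K: 0-60 7.1≤7.3, cargo 56≥20, fuel economy 39≥18, price 20≤54 — dominates I.
Others (A, B, C, D, E, F, G, H) are each worse than I on at least one objective.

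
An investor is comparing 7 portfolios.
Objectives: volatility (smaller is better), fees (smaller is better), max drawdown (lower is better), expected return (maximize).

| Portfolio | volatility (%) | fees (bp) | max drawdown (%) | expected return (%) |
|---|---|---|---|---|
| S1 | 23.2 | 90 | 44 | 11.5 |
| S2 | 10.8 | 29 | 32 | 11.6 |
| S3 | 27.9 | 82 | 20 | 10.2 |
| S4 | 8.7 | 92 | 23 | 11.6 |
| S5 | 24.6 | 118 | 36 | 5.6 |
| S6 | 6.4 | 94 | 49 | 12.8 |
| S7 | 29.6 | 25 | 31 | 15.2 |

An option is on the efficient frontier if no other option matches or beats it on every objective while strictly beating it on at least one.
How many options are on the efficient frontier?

5

S1: dominated by S2 (volatility 10.8≤23.2, fees 29≤90, max drawdown 32≤44, expected return 11.6≥11.5).
S2: not dominated.
S3: not dominated (best max drawdown).
S4: not dominated.
S5: dominated by S2 (volatility 10.8≤24.6, fees 29≤118, max drawdown 32≤36, expected return 11.6≥5.6).
S6: not dominated (best volatility).
S7: not dominated (best fees).
Pareto-optimal: S2, S3, S4, S6, S7 → 5.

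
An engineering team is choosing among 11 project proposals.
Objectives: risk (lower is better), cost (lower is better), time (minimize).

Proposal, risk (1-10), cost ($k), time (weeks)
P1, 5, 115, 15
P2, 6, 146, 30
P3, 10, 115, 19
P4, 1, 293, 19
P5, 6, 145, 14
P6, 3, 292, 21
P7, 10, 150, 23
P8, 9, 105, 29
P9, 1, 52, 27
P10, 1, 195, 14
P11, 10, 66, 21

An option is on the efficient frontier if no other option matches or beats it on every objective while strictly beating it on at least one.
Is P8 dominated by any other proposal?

P9 vs P8: risk 1≤9, cost 52≤105, time 27≤29 — P9 is at least as good on every objective and strictly better on at least one, so P9 dominates P8.

Yes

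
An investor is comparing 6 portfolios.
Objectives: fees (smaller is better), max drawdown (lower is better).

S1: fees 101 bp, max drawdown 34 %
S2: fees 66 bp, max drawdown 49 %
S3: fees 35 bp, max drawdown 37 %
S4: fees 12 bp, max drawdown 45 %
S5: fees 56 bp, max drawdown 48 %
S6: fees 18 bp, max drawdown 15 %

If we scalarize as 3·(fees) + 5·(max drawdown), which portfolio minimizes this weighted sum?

S6

S1: 3·101 + 5·34 = 473
S2: 3·66 + 5·49 = 443
S3: 3·35 + 5·37 = 290
S4: 3·12 + 5·45 = 261
S5: 3·56 + 5·48 = 408
S6: 3·18 + 5·15 = 129
Lowest: S6 at 129.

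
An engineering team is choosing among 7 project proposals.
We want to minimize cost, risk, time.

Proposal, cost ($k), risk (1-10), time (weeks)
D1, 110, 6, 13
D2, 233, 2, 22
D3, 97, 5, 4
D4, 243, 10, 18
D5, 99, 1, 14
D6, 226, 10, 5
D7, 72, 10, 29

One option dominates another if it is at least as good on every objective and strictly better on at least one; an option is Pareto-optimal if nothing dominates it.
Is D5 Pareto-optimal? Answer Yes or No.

Yes

D1: worse on cost (110 vs 99).
D2: worse on cost (233 vs 99).
D3: worse on risk (5 vs 1).
D4: worse on cost (243 vs 99).
D6: worse on cost (226 vs 99).
D7: worse on risk (10 vs 1).
No option is at least as good as D5 on every objective and strictly better on one.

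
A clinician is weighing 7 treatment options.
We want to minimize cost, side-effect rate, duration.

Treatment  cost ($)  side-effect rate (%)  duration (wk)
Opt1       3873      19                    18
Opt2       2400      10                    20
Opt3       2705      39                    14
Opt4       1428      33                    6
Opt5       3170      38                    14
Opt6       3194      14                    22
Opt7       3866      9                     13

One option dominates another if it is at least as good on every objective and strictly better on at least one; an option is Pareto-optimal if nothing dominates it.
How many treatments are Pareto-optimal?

3

Opt1: dominated by Opt7 (cost 3866≤3873, side-effect rate 9≤19, duration 13≤18).
Opt2: not dominated.
Opt3: dominated by Opt4 (cost 1428≤2705, side-effect rate 33≤39, duration 6≤14).
Opt4: not dominated (best cost).
Opt5: dominated by Opt4 (cost 1428≤3170, side-effect rate 33≤38, duration 6≤14).
Opt6: dominated by Opt2 (cost 2400≤3194, side-effect rate 10≤14, duration 20≤22).
Opt7: not dominated (best side-effect rate).
Pareto-optimal: Opt2, Opt4, Opt7 → 3.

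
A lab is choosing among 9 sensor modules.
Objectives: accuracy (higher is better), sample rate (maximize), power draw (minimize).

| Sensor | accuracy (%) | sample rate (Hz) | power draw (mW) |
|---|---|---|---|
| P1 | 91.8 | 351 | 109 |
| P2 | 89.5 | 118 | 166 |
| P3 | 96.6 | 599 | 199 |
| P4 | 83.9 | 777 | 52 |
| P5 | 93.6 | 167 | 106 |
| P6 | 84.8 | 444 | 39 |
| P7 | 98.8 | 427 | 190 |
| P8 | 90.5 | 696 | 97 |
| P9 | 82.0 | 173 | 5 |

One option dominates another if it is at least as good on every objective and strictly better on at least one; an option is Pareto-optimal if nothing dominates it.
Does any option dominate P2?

Yes

P1 vs P2: accuracy 91.8≥89.5, sample rate 351≥118, power draw 109≤166 — P1 is at least as good on every objective and strictly better on at least one, so P1 dominates P2.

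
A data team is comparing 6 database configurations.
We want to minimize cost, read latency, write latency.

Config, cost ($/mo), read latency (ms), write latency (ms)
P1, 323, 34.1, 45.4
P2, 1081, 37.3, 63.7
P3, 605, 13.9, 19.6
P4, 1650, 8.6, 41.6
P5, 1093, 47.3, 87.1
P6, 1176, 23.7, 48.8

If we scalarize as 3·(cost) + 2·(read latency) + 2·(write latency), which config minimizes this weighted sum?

P1: 3·323 + 2·34.1 + 2·45.4 = 1128.0
P2: 3·1081 + 2·37.3 + 2·63.7 = 3445.0
P3: 3·605 + 2·13.9 + 2·19.6 = 1882.0
P4: 3·1650 + 2·8.6 + 2·41.6 = 5050.4
P5: 3·1093 + 2·47.3 + 2·87.1 = 3547.8
P6: 3·1176 + 2·23.7 + 2·48.8 = 3673.0
Lowest: P1 at 1128.0.

P1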